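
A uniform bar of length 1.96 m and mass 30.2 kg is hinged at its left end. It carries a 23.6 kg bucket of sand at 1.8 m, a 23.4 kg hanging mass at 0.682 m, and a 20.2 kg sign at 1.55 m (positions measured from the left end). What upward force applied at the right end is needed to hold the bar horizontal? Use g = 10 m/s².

Take moments about the left end.
Beam weight: 30.2 × 10 = 302 N down at 0.98 m → arm 0.98 m, τ = 302 × 0.98 = 296 N·m clockwise.
Bucket of sand: 23.6 × 10 = 236 N down at 1.8 m → arm 1.8 m, τ = 236 × 1.8 = 424.8 N·m clockwise.
Hanging mass: 23.4 × 10 = 234 N down at 0.682 m → arm 0.682 m, τ = 234 × 0.682 = 159.6 N·m clockwise.
Sign: 20.2 × 10 = 202 N down at 1.55 m → arm 1.55 m, τ = 202 × 1.55 = 313.1 N·m clockwise.
Net moment of the loads = 1194 N·m clockwise.
The upward force F acts at the right end, arm 1.96 m, giving F × 1.96 counterclockwise.
Balancing moments: F × 1.96 = 1194, giving F = 1194 / 1.96 = 609 N.

F ≈ 609 N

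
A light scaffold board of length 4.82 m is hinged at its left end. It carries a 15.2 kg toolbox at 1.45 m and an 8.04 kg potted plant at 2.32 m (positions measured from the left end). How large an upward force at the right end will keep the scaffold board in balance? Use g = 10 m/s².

Taking torques about the left end:
Toolbox: 15.2 × 10 = 152 N down at 1.45 m → arm 1.45 m, τ = 152 × 1.45 = 220.4 N·m clockwise.
Potted plant: 8.04 × 10 = 80.4 N down at 2.32 m → arm 2.32 m, τ = 80.4 × 2.32 = 186.5 N·m clockwise.
Net moment of the loads = 406.9 N·m clockwise.
The upward force F acts at the right end, arm 4.82 m, giving F × 4.82 counterclockwise.
Balancing moments: F × 4.82 = 406.9, giving F = 406.9 / 4.82 = 84.4 N.

F ≈ 84.4 N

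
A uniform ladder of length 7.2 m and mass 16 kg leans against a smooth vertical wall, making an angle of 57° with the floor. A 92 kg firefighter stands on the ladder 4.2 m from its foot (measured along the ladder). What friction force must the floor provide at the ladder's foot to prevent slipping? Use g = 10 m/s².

Taking torques about the foot of the ladder:
Ladder weight 16×10 = 160 N acts at 3.6 m along the ladder; its horizontal arm is 3.6·cos57° = 1.961 m → τ = 313.8 N·m clockwise.
Firefighter: 92×10 = 920 N at 4.2 m → arm 2.287 m → τ = 2104 N·m clockwise.
Wall normal N acts horizontally at the top; its moment arm is the height L sinθ = 7.2·sin57° = 6.038 m, counterclockwise.
Balancing moments: N × 6.038 = 2418, giving N = 400 N.
ΣFx = 0: friction at the foot balances the wall's push, so f = N_wall = 400 N.

f ≈ 400 N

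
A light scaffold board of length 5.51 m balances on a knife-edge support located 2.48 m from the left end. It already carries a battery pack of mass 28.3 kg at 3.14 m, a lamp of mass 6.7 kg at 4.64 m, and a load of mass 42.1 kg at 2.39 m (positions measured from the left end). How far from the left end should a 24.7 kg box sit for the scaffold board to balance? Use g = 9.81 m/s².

Take moments about the knife-edge support (at 2.48 m from the left end).
Battery pack: 28.3 × 9.81 = 277.6 N down at 3.14 m → arm 0.66 m, τ = 277.6 × 0.66 = 183.2 N·m clockwise.
Lamp: 6.7 × 9.81 = 65.73 N down at 4.64 m → arm 2.16 m, τ = 65.73 × 2.16 = 142 N·m clockwise.
Load: 42.1 × 9.81 = 413 N down at 2.39 m → arm 0.09 m, τ = 413 × 0.09 = 37.17 N·m counterclockwise.
Net moment of existing loads = 288 N·m clockwise.
The box weighs 24.7 × 9.81 = 242.3 N and must supply an equal counterclockwise moment, so its lever arm about the knife-edge support is 288 / 242.3 = 1.19 m.
That puts it at 2.48 − 1.19 = 1.29 m from the left end.

x ≈ 1.29 m from the left end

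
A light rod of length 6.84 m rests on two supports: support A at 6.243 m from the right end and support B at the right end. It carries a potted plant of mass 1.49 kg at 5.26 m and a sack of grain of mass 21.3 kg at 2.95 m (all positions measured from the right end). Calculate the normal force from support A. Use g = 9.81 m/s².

R_A ≈ 111 N

Taking torques about support B:
Potted plant: 1.49 × 9.81 = 14.62 N down at 5.26 m → arm 5.26 m, τ = 14.62 × 5.26 = 76.9 N·m counterclockwise.
Sack of grain: 21.3 × 9.81 = 209 N down at 2.95 m → arm 2.95 m, τ = 209 × 2.95 = 616.6 N·m counterclockwise.
Net load moment about support B = 693.5 N·m counterclockwise.
Reaction R at support A is upward at 6.243 m, arm 6.243 m → moment R × 6.243 clockwise.
Setting net torque to zero: R × 6.243 = 693.5 → R = 111 N.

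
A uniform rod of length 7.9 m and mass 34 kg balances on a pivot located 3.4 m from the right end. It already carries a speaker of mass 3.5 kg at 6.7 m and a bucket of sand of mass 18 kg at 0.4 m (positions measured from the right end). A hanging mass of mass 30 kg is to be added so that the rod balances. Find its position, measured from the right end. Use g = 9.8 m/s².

x ≈ 4.19 m from the right end

About the pivot (at 3.4 m from the right end):
Beam weight: 34 × 9.8 = 333.2 N down at 3.95 m → arm 0.55 m, τ = 333.2 × 0.55 = 183.3 N·m counterclockwise.
Speaker: 3.5 × 9.8 = 34.3 N down at 6.7 m → arm 3.3 m, τ = 34.3 × 3.3 = 113.2 N·m counterclockwise.
Bucket of sand: 18 × 9.8 = 176.4 N down at 0.4 m → arm 3 m, τ = 176.4 × 3 = 529.2 N·m clockwise.
Net moment of existing loads = 232.7 N·m clockwise.
The hanging mass weighs 30 × 9.8 = 294 N and must supply an equal counterclockwise moment, so its lever arm about the pivot is 232.7 / 294 = 0.791 m.
That puts it at 3.4 + 0.791 = 4.19 m from the right end.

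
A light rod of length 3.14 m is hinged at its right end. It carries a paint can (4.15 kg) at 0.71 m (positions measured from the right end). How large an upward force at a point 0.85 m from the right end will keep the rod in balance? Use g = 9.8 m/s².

F ≈ 34 N

About the right end:
Paint can: 4.15 × 9.8 = 40.67 N down at 0.71 m → arm 0.71 m, τ = 40.67 × 0.71 = 28.88 N·m counterclockwise.
Net moment of the loads = 28.88 N·m counterclockwise.
The upward force F acts at a point 0.85 m from the right end, arm 0.85 m, giving F × 0.85 clockwise.
Στ = 0 ⇒ F × 0.85 = 28.88 ⇒ F = 28.88 / 0.85 = 34 N.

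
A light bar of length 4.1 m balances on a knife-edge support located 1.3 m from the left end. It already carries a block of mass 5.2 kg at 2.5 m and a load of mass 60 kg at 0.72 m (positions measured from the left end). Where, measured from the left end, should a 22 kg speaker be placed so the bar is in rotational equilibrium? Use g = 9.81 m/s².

x ≈ 2.6 m from the left end

Taking torques about the knife-edge support (at 1.3 m from the left end):
Block: 5.2 × 9.81 = 51.01 N down at 2.5 m → arm 1.2 m, τ = 51.01 × 1.2 = 61.21 N·m clockwise.
Load: 60 × 9.81 = 588.6 N down at 0.72 m → arm 0.58 m, τ = 588.6 × 0.58 = 341.4 N·m counterclockwise.
Net moment of existing loads = 280.2 N·m counterclockwise.
The speaker weighs 22 × 9.81 = 215.8 N and must supply an equal clockwise moment, so its lever arm about the knife-edge support is 280.2 / 215.8 = 1.3 m.
That puts it at 1.3 + 1.3 = 2.6 m from the left end.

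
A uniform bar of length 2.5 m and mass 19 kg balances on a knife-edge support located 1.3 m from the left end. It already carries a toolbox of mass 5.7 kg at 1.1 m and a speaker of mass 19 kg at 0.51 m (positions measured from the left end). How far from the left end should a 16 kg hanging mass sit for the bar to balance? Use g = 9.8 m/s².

x ≈ 2.37 m from the left end

About the knife-edge support (at 1.3 m from the left end):
Beam weight: 19 × 9.8 = 186.2 N down at 1.25 m → arm 0.05 m, τ = 186.2 × 0.05 = 9.31 N·m counterclockwise.
Toolbox: 5.7 × 9.8 = 55.86 N down at 1.1 m → arm 0.2 m, τ = 55.86 × 0.2 = 11.17 N·m counterclockwise.
Speaker: 19 × 9.8 = 186.2 N down at 0.51 m → arm 0.79 m, τ = 186.2 × 0.79 = 147.1 N·m counterclockwise.
Net moment of existing loads = 167.6 N·m counterclockwise.
The hanging mass weighs 16 × 9.8 = 156.8 N and must supply an equal clockwise moment, so its lever arm about the knife-edge support is 167.6 / 156.8 = 1.07 m.
That puts it at 1.3 + 1.07 = 2.37 m from the left end.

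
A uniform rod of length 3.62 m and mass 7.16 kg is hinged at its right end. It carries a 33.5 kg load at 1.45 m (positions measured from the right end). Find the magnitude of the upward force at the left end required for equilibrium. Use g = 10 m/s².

Take moments about the right end.
Beam weight: 7.16 × 10 = 71.6 N down at 1.81 m → arm 1.81 m, τ = 71.6 × 1.81 = 129.6 N·m counterclockwise.
Load: 33.5 × 10 = 335 N down at 1.45 m → arm 1.45 m, τ = 335 × 1.45 = 485.8 N·m counterclockwise.
Net moment of the loads = 615.4 N·m counterclockwise.
The upward force F acts at the left end, arm 3.62 m, giving F × 3.62 clockwise.
Setting net torque to zero: F × 3.62 = 615.4 → F = 615.4 / 3.62 = 170 N.

F ≈ 170 N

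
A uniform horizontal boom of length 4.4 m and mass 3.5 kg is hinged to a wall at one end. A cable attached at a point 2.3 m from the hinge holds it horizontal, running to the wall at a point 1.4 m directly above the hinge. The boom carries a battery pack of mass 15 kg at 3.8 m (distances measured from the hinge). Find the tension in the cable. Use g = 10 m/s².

T ≈ 541 N

Choose the hinge as the axis so the unknown hinge reaction has zero arm there.
Beam weight: 3.5 × 10 = 35 N down at 2.2 m → arm 2.2 m, τ = 35 × 2.2 = 77 N·m clockwise.
Battery pack: 15 × 10 = 150 N down at 3.8 m → arm 3.8 m, τ = 150 × 3.8 = 570 N·m clockwise.
Total clockwise load moment = 647 N·m.
The cable tension T acts at 2.3 m; only its component perpendicular to the boom, T sinθ, produces torque. sinθ = h/√(h²+d²) = 1.4/√(1.4²+2.3²) = 0.5199.
Balancing moments: T × 2.3 × 0.5199 = 647, giving T = 647 / 1.196 = 541 N.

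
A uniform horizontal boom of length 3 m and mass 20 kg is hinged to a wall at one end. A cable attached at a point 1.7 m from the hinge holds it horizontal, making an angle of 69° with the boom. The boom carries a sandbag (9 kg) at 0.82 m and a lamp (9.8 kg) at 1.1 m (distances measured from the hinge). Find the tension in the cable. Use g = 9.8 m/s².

Sum moments about the hinge (the unknown hinge reaction has zero arm there).
Beam weight: 20 × 9.8 = 196 N down at 1.5 m → arm 1.5 m, τ = 196 × 1.5 = 294 N·m clockwise.
Sandbag: 9 × 9.8 = 88.2 N down at 0.82 m → arm 0.82 m, τ = 88.2 × 0.82 = 72.32 N·m clockwise.
Lamp: 9.8 × 9.8 = 96.04 N down at 1.1 m → arm 1.1 m, τ = 96.04 × 1.1 = 105.6 N·m clockwise.
Total clockwise load moment = 471.9 N·m.
The cable tension T acts at 1.7 m; only its component perpendicular to the boom, T sinθ, produces torque. sin 69° = 0.9336.
For rotational equilibrium, T × 1.7 × 0.9336 = 471.9, so T = 471.9 / 1.587 = 297 N.

T ≈ 297 N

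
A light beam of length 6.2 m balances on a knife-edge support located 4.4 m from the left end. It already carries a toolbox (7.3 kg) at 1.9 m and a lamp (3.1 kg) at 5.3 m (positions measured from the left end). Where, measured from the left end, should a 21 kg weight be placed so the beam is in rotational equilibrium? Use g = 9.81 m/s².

Sum moments about the knife-edge support (at 4.4 m from the left end) (the support reaction has zero arm there).
Toolbox: 7.3 × 9.81 = 71.61 N down at 1.9 m → arm 2.5 m, τ = 71.61 × 2.5 = 179 N·m counterclockwise.
Lamp: 3.1 × 9.81 = 30.41 N down at 5.3 m → arm 0.9 m, τ = 30.41 × 0.9 = 27.37 N·m clockwise.
Net moment of existing loads = 151.6 N·m counterclockwise.
The weight weighs 21 × 9.81 = 206 N and must supply an equal clockwise moment, so its lever arm about the knife-edge support is 151.6 / 206 = 0.736 m.
That puts it at 4.4 + 0.736 = 5.14 m from the left end.

x ≈ 5.14 m from the left end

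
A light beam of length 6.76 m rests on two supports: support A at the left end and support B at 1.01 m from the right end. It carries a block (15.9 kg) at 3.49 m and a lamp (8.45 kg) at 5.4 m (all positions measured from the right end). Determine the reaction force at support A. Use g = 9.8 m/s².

About support B:
Block: 15.9 × 9.8 = 155.8 N down at 3.49 m → arm 2.48 m, τ = 155.8 × 2.48 = 386.4 N·m counterclockwise.
Lamp: 8.45 × 9.8 = 82.81 N down at 5.4 m → arm 4.39 m, τ = 82.81 × 4.39 = 363.5 N·m counterclockwise.
Net load moment about support B = 749.9 N·m counterclockwise.
Reaction R at support A is upward at 6.76 m, arm 5.75 m → moment R × 5.75 clockwise.
Setting net torque to zero: R × 5.75 = 749.9 → R = 130 N.

R_A ≈ 130 N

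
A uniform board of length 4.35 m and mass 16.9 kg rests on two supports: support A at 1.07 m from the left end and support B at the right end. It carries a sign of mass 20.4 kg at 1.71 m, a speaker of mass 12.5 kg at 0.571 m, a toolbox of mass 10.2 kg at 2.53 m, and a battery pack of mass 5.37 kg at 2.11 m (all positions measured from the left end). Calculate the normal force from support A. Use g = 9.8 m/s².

Choose support B as the axis so its reaction then has zero moment arm.
Beam weight: 16.9 × 9.8 = 165.6 N down at 2.175 m → arm 2.175 m, τ = 165.6 × 2.175 = 360.2 N·m counterclockwise.
Sign: 20.4 × 9.8 = 199.9 N down at 1.71 m → arm 2.64 m, τ = 199.9 × 2.64 = 527.7 N·m counterclockwise.
Speaker: 12.5 × 9.8 = 122.5 N down at 0.571 m → arm 3.779 m, τ = 122.5 × 3.779 = 462.9 N·m counterclockwise.
Toolbox: 10.2 × 9.8 = 99.96 N down at 2.53 m → arm 1.82 m, τ = 99.96 × 1.82 = 181.9 N·m counterclockwise.
Battery pack: 5.37 × 9.8 = 52.63 N down at 2.11 m → arm 2.24 m, τ = 52.63 × 2.24 = 117.9 N·m counterclockwise.
Net load moment about support B = 1651 N·m counterclockwise.
Reaction R at support A is upward at 1.07 m, arm 3.28 m → moment R × 3.28 clockwise.
Setting net torque to zero: R × 3.28 = 1651 → R = 503 N.

R_A ≈ 503 N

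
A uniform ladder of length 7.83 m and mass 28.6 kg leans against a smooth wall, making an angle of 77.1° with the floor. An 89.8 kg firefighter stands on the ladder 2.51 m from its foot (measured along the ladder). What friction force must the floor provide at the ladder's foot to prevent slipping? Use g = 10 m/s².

f ≈ 98.7 N

Taking torques about the foot of the ladder:
Ladder weight 28.6×10 = 286 N acts at 3.915 m along the ladder; its horizontal arm is 3.915·cos77.1° = 0.874 m → τ = 250 N·m clockwise.
Firefighter: 89.8×10 = 898 N at 2.51 m → arm 0.5604 m → τ = 503.2 N·m clockwise.
Wall normal N acts horizontally at the top; its moment arm is the height L sinθ = 7.83·sin77.1° = 7.632 m, counterclockwise.
Setting net torque to zero: N × 7.632 = 753.2 → N = 98.7 N.
ΣFx = 0: friction at the foot balances the wall's push, so f = N_wall = 98.7 N.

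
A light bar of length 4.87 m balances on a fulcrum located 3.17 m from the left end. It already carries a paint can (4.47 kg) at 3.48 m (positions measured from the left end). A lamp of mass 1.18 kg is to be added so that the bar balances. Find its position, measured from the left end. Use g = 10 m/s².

Sum moments about the fulcrum (at 3.17 m from the left end) (the support reaction has zero arm there).
Paint can: 4.47 × 10 = 44.7 N down at 3.48 m → arm 0.31 m, τ = 44.7 × 0.31 = 13.86 N·m clockwise.
Net moment of existing loads = 13.86 N·m clockwise.
The lamp weighs 1.18 × 10 = 11.8 N and must supply an equal counterclockwise moment, so its lever arm about the fulcrum is 13.86 / 11.8 = 1.17 m.
That puts it at 3.17 − 1.17 = 2 m from the left end.

x ≈ 2 m from the left end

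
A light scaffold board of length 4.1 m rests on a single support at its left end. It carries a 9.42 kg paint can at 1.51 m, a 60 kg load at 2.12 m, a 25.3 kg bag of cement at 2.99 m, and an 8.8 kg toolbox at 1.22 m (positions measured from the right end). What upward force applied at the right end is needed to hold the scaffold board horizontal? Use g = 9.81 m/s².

Choose the left end as the axis so the unknown pivot reaction has zero arm there.
Paint can: 9.42 × 9.81 = 92.41 N down at 1.51 m → arm 2.59 m, τ = 92.41 × 2.59 = 239.3 N·m clockwise.
Load: 60 × 9.81 = 588.6 N down at 2.12 m → arm 1.98 m, τ = 588.6 × 1.98 = 1165 N·m clockwise.
Bag of cement: 25.3 × 9.81 = 248.2 N down at 2.99 m → arm 1.11 m, τ = 248.2 × 1.11 = 275.5 N·m clockwise.
Toolbox: 8.8 × 9.81 = 86.33 N down at 1.22 m → arm 2.88 m, τ = 86.33 × 2.88 = 248.6 N·m clockwise.
Net moment of the loads = 1928 N·m clockwise.
The upward force F acts at the right end, arm 4.1 m, giving F × 4.1 counterclockwise.
Balancing moments: F × 4.1 = 1928, giving F = 1928 / 4.1 = 470 N.

F ≈ 470 N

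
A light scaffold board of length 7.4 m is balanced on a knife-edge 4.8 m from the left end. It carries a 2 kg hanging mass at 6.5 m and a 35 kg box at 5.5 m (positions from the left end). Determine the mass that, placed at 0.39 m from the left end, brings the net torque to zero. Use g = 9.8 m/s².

m ≈ 6.33 kg

About the knife-edge (at 4.8 m from the left end):
Hanging mass: 2 × 9.8 = 19.6 N down at 6.5 m → arm 1.7 m, τ = 19.6 × 1.7 = 33.32 N·m clockwise.
Box: 35 × 9.8 = 343 N down at 5.5 m → arm 0.7 m, τ = 343 × 0.7 = 240.1 N·m clockwise.
Net moment of known loads = 273.4 N·m clockwise.
An unknown mass m at 0.39 m has arm 4.41 m; its moment is m·g·4.41 counterclockwise.
Balancing moments: m × 9.8 × 4.41 = 273.4, giving m = 273.4 / (9.8 × 4.41) = 6.33 kg.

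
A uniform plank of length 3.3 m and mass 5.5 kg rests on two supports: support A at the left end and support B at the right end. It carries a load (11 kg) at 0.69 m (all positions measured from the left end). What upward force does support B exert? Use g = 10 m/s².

About support A:
Beam weight: 5.5 × 10 = 55 N down at 1.65 m → arm 1.65 m, τ = 55 × 1.65 = 90.75 N·m clockwise.
Load: 11 × 10 = 110 N down at 0.69 m → arm 0.69 m, τ = 110 × 0.69 = 75.9 N·m clockwise.
Net load moment about support A = 166.7 N·m clockwise.
Reaction R at support B is upward at 3.3 m, arm 3.3 m → moment R × 3.3 counterclockwise.
For rotational equilibrium, R × 3.3 = 166.7, so R = 50.5 N.

R_B ≈ 50.5 N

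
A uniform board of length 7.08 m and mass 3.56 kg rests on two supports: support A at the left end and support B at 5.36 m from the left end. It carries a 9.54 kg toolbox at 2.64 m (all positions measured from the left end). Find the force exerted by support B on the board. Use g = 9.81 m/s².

R_B ≈ 69.2 N

Taking torques about support A:
Beam weight: 3.56 × 9.81 = 34.92 N down at 3.54 m → arm 3.54 m, τ = 34.92 × 3.54 = 123.6 N·m clockwise.
Toolbox: 9.54 × 9.81 = 93.59 N down at 2.64 m → arm 2.64 m, τ = 93.59 × 2.64 = 247.1 N·m clockwise.
Net load moment about support A = 370.7 N·m clockwise.
Reaction R at support B is upward at 5.36 m, arm 5.36 m → moment R × 5.36 counterclockwise.
For rotational equilibrium, R × 5.36 = 370.7, so R = 69.2 N.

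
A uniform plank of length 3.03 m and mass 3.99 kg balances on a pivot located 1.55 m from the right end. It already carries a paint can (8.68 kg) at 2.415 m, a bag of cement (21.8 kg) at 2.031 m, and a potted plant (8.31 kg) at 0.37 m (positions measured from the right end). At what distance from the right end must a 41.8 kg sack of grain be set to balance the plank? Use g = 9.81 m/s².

Taking torques about the pivot (at 1.55 m from the right end):
Beam weight: 3.99 × 9.81 = 39.14 N down at 1.515 m → arm 0.035 m, τ = 39.14 × 0.035 = 1.37 N·m clockwise.
Paint can: 8.68 × 9.81 = 85.15 N down at 2.415 m → arm 0.865 m, τ = 85.15 × 0.865 = 73.65 N·m counterclockwise.
Bag of cement: 21.8 × 9.81 = 213.9 N down at 2.031 m → arm 0.481 m, τ = 213.9 × 0.481 = 102.9 N·m counterclockwise.
Potted plant: 8.31 × 9.81 = 81.52 N down at 0.37 m → arm 1.18 m, τ = 81.52 × 1.18 = 96.19 N·m clockwise.
Net moment of existing loads = 78.99 N·m counterclockwise.
The sack of grain weighs 41.8 × 9.81 = 410.1 N and must supply an equal clockwise moment, so its lever arm about the pivot is 78.99 / 410.1 = 0.193 m.
That puts it at 1.55 − 0.193 = 1.36 m from the right end.

x ≈ 1.36 m from the right end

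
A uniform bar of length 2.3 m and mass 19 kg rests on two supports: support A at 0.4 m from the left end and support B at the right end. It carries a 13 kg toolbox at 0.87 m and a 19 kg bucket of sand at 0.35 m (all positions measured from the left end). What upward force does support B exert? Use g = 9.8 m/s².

About support A:
Beam weight: 19 × 9.8 = 186.2 N down at 1.15 m → arm 0.75 m, τ = 186.2 × 0.75 = 139.6 N·m clockwise.
Toolbox: 13 × 9.8 = 127.4 N down at 0.87 m → arm 0.47 m, τ = 127.4 × 0.47 = 59.88 N·m clockwise.
Bucket of sand: 19 × 9.8 = 186.2 N down at 0.35 m → arm 0.05 m, τ = 186.2 × 0.05 = 9.31 N·m counterclockwise.
Net load moment about support A = 190.2 N·m clockwise.
Reaction R at support B is upward at 2.3 m, arm 1.9 m → moment R × 1.9 counterclockwise.
Στ = 0 ⇒ R × 1.9 = 190.2 ⇒ R = 100 N.

R_B ≈ 100 N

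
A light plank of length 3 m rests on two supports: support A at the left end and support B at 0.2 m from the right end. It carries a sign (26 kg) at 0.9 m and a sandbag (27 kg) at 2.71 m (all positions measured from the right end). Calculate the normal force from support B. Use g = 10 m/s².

R_B ≈ 223 N

Sum moments about support A (its reaction then has zero moment arm).
Sign: 26 × 10 = 260 N down at 0.9 m → arm 2.1 m, τ = 260 × 2.1 = 546 N·m clockwise.
Sandbag: 27 × 10 = 270 N down at 2.71 m → arm 0.29 m, τ = 270 × 0.29 = 78.3 N·m clockwise.
Net load moment about support A = 624.3 N·m clockwise.
Reaction R at support B is upward at 0.2 m, arm 2.8 m → moment R × 2.8 counterclockwise.
Setting net torque to zero: R × 2.8 = 624.3 → R = 223 N.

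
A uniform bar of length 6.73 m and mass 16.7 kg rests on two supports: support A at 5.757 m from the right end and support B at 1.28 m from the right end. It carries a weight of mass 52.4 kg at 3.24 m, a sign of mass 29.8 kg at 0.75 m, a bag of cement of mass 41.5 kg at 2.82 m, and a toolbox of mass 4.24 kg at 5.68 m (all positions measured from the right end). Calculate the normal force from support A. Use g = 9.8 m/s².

R_A ≈ 447 N

Choose support B as the axis so its reaction then has zero moment arm.
Beam weight: 16.7 × 9.8 = 163.7 N down at 3.365 m → arm 2.085 m, τ = 163.7 × 2.085 = 341.3 N·m counterclockwise.
Weight: 52.4 × 9.8 = 513.5 N down at 3.24 m → arm 1.96 m, τ = 513.5 × 1.96 = 1006 N·m counterclockwise.
Sign: 29.8 × 9.8 = 292 N down at 0.75 m → arm 0.53 m, τ = 292 × 0.53 = 154.8 N·m clockwise.
Bag of cement: 41.5 × 9.8 = 406.7 N down at 2.82 m → arm 1.54 m, τ = 406.7 × 1.54 = 626.3 N·m counterclockwise.
Toolbox: 4.24 × 9.8 = 41.55 N down at 5.68 m → arm 4.4 m, τ = 41.55 × 4.4 = 182.8 N·m counterclockwise.
Net load moment about support B = 2002 N·m counterclockwise.
Reaction R at support A is upward at 5.757 m, arm 4.477 m → moment R × 4.477 clockwise.
Στ = 0 ⇒ R × 4.477 = 2002 ⇒ R = 447 N.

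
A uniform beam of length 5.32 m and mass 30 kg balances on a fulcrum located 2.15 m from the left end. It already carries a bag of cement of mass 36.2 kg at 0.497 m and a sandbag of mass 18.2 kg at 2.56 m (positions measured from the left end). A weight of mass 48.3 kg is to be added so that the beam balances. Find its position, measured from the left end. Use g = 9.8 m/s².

About the fulcrum (at 2.15 m from the left end):
Beam weight: 30 × 9.8 = 294 N down at 2.66 m → arm 0.51 m, τ = 294 × 0.51 = 149.9 N·m clockwise.
Bag of cement: 36.2 × 9.8 = 354.8 N down at 0.497 m → arm 1.653 m, τ = 354.8 × 1.653 = 586.5 N·m counterclockwise.
Sandbag: 18.2 × 9.8 = 178.4 N down at 2.56 m → arm 0.41 m, τ = 178.4 × 0.41 = 73.14 N·m clockwise.
Net moment of existing loads = 363.5 N·m counterclockwise.
The weight weighs 48.3 × 9.8 = 473.3 N and must supply an equal clockwise moment, so its lever arm about the fulcrum is 363.5 / 473.3 = 0.768 m.
That puts it at 2.15 + 0.768 = 2.92 m from the left end.

x ≈ 2.92 m from the left end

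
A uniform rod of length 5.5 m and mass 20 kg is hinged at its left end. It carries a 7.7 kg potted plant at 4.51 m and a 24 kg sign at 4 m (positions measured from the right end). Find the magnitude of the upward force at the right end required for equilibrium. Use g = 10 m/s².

F ≈ 179 N

About the left end:
Beam weight: 20 × 10 = 200 N down at 2.75 m → arm 2.75 m, τ = 200 × 2.75 = 550 N·m clockwise.
Potted plant: 7.7 × 10 = 77 N down at 4.51 m → arm 0.99 m, τ = 77 × 0.99 = 76.23 N·m clockwise.
Sign: 24 × 10 = 240 N down at 4 m → arm 1.5 m, τ = 240 × 1.5 = 360 N·m clockwise.
Net moment of the loads = 986.2 N·m clockwise.
The upward force F acts at the right end, arm 5.5 m, giving F × 5.5 counterclockwise.
Στ = 0 ⇒ F × 5.5 = 986.2 ⇒ F = 986.2 / 5.5 = 179 N.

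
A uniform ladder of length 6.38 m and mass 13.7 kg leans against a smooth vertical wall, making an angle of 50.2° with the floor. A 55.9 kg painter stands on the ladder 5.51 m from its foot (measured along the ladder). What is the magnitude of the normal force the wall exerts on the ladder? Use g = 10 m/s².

N_wall ≈ 459 N

Choose the foot of the ladder as the axis so the floor normal and friction both act there and drop out.
Ladder weight 13.7×10 = 137 N acts at 3.19 m along the ladder; its horizontal arm is 3.19·cos50.2° = 2.042 m → τ = 279.8 N·m clockwise.
Painter: 55.9×10 = 559 N at 5.51 m → arm 3.527 m → τ = 1972 N·m clockwise.
Wall normal N acts horizontally at the top; its moment arm is the height L sinθ = 6.38·sin50.2° = 4.902 m, counterclockwise.
For rotational equilibrium, N × 4.902 = 2252, so N = 459 N.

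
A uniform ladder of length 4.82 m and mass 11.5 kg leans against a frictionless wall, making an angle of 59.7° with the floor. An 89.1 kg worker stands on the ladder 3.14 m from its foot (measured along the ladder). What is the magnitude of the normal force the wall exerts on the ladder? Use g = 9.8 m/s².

About the foot of the ladder:
Ladder weight 11.5×9.8 = 112.7 N acts at 2.41 m along the ladder; its horizontal arm is 2.41·cos59.7° = 1.216 m → τ = 137 N·m clockwise.
Worker: 89.1×9.8 = 873.2 N at 3.14 m → arm 1.584 m → τ = 1383 N·m clockwise.
Wall normal N acts horizontally at the top; its moment arm is the height L sinθ = 4.82·sin59.7° = 4.162 m, counterclockwise.
Setting net torque to zero: N × 4.162 = 1520 → N = 365 N.

N_wall ≈ 365 N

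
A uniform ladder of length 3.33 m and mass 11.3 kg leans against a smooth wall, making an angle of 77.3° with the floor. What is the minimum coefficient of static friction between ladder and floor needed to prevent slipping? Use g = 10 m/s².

μ_min ≈ 0.113

Sum moments about the foot of the ladder (the floor normal and friction both act there and drop out).
Ladder weight 11.3×10 = 113 N acts at 1.665 m along the ladder; its horizontal arm is 1.665·cos77.3° = 0.366 m → τ = 41.36 N·m clockwise.
Wall normal N acts horizontally at the top; its moment arm is the height L sinθ = 3.33·sin77.3° = 3.249 m, counterclockwise.
Balancing moments: N × 3.249 = 41.36, giving N = 12.73 N.
ΣFx = 0 ⇒ f = N_wall = 12.73 N. ΣFy = 0 ⇒ N_floor = 113 N.
μ_min = f / N_floor = 12.73 / 113 = 0.113.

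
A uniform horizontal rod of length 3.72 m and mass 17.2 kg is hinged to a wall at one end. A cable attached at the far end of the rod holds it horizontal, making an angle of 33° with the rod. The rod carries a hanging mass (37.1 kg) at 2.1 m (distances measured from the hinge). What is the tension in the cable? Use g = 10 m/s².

Choose the hinge as the axis so the unknown hinge reaction has zero arm there.
Beam weight: 17.2 × 10 = 172 N down at 1.86 m → arm 1.86 m, τ = 172 × 1.86 = 319.9 N·m clockwise.
Hanging mass: 37.1 × 10 = 371 N down at 2.1 m → arm 2.1 m, τ = 371 × 2.1 = 779.1 N·m clockwise.
Total clockwise load moment = 1099 N·m.
The cable tension T acts at 3.72 m; only its component perpendicular to the rod, T sinθ, produces torque. sin 33° = 0.5446.
Στ = 0 ⇒ T × 3.72 × 0.5446 = 1099 ⇒ T = 1099 / 2.026 = 542 N.

T ≈ 542 N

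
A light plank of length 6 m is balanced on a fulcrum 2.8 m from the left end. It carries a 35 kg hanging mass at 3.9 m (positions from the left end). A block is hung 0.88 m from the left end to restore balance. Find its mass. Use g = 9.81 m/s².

m ≈ 20.1 kg

Sum moments about the fulcrum (at 2.8 m from the left end) (the support reaction has zero arm there).
Hanging mass: 35 × 9.81 = 343.4 N down at 3.9 m → arm 1.1 m, τ = 343.4 × 1.1 = 377.7 N·m clockwise.
Net moment of known loads = 377.7 N·m clockwise.
An unknown mass m at 0.88 m has arm 1.92 m; its moment is m·g·1.92 counterclockwise.
For rotational equilibrium, m × 9.81 × 1.92 = 377.7, so m = 377.7 / (9.81 × 1.92) = 20.1 kg.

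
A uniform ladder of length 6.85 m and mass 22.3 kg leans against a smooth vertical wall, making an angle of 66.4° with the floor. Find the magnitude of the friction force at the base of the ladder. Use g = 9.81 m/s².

f ≈ 47.8 N

Choose the foot of the ladder as the axis so the floor normal and friction both act there and drop out.
Ladder weight 22.3×9.81 = 218.8 N acts at 3.425 m along the ladder; its horizontal arm is 3.425·cos66.4° = 1.371 m → τ = 300 N·m clockwise.
Wall normal N acts horizontally at the top; its moment arm is the height L sinθ = 6.85·sin66.4° = 6.277 m, counterclockwise.
Στ = 0 ⇒ N × 6.277 = 300 ⇒ N = 47.8 N.
ΣFx = 0: friction at the foot balances the wall's push, so f = N_wall = 47.8 N.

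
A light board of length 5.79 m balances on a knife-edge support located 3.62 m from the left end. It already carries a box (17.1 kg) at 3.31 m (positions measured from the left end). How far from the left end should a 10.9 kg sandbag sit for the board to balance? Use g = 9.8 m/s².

Taking torques about the knife-edge support (at 3.62 m from the left end):
Box: 17.1 × 9.8 = 167.6 N down at 3.31 m → arm 0.31 m, τ = 167.6 × 0.31 = 51.96 N·m counterclockwise.
Net moment of existing loads = 51.96 N·m counterclockwise.
The sandbag weighs 10.9 × 9.8 = 106.8 N and must supply an equal clockwise moment, so its lever arm about the knife-edge support is 51.96 / 106.8 = 0.487 m.
That puts it at 3.62 + 0.487 = 4.11 m from the left end.

x ≈ 4.11 m from the left end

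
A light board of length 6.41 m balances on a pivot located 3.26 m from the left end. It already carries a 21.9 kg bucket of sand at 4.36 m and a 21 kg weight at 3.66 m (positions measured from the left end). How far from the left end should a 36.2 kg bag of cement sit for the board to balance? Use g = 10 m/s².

Sum moments about the pivot (at 3.26 m from the left end) (the support reaction has zero arm there).
Bucket of sand: 21.9 × 10 = 219 N down at 4.36 m → arm 1.1 m, τ = 219 × 1.1 = 240.9 N·m clockwise.
Weight: 21 × 10 = 210 N down at 3.66 m → arm 0.4 m, τ = 210 × 0.4 = 84 N·m clockwise.
Net moment of existing loads = 324.9 N·m clockwise.
The bag of cement weighs 36.2 × 10 = 362 N and must supply an equal counterclockwise moment, so its lever arm about the pivot is 324.9 / 362 = 0.898 m.
That puts it at 3.26 − 0.898 = 2.36 m from the left end.

x ≈ 2.36 m from the left end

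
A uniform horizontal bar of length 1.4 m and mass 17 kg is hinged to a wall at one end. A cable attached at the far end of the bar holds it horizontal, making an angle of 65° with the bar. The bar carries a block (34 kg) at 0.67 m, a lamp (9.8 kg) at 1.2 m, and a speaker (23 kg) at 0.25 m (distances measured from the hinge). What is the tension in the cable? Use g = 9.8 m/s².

Take moments about the hinge.
Beam weight: 17 × 9.8 = 166.6 N down at 0.7 m → arm 0.7 m, τ = 166.6 × 0.7 = 116.6 N·m clockwise.
Block: 34 × 9.8 = 333.2 N down at 0.67 m → arm 0.67 m, τ = 333.2 × 0.67 = 223.2 N·m clockwise.
Lamp: 9.8 × 9.8 = 96.04 N down at 1.2 m → arm 1.2 m, τ = 96.04 × 1.2 = 115.2 N·m clockwise.
Speaker: 23 × 9.8 = 225.4 N down at 0.25 m → arm 0.25 m, τ = 225.4 × 0.25 = 56.35 N·m clockwise.
Total clockwise load moment = 511.3 N·m.
The cable tension T acts at 1.4 m; only its component perpendicular to the bar, T sinθ, produces torque. sin 65° = 0.9063.
Balancing moments: T × 1.4 × 0.9063 = 511.3, giving T = 511.3 / 1.269 = 403 N.

T ≈ 403 N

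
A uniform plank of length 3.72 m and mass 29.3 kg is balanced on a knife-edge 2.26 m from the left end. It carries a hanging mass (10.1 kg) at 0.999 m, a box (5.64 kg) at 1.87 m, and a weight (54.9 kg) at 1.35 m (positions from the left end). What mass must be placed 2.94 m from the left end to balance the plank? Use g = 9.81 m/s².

m ≈ 113 kg

About the knife-edge (at 2.26 m from the left end):
Beam weight: 29.3 × 9.81 = 287.4 N down at 1.86 m → arm 0.4 m, τ = 287.4 × 0.4 = 115 N·m counterclockwise.
Hanging mass: 10.1 × 9.81 = 99.08 N down at 0.999 m → arm 1.261 m, τ = 99.08 × 1.261 = 124.9 N·m counterclockwise.
Box: 5.64 × 9.81 = 55.33 N down at 1.87 m → arm 0.39 m, τ = 55.33 × 0.39 = 21.58 N·m counterclockwise.
Weight: 54.9 × 9.81 = 538.6 N down at 1.35 m → arm 0.91 m, τ = 538.6 × 0.91 = 490.1 N·m counterclockwise.
Net moment of known loads = 751.6 N·m counterclockwise.
An unknown mass m at 2.94 m has arm 0.68 m; its moment is m·g·0.68 clockwise.
Στ = 0 ⇒ m × 9.81 × 0.68 = 751.6 ⇒ m = 751.6 / (9.81 × 0.68) = 113 kg.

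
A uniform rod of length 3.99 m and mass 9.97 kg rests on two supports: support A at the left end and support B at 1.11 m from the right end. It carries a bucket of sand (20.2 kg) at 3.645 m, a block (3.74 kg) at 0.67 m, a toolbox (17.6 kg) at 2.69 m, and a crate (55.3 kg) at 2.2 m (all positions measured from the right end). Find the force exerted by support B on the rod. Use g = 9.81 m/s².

Choose support A as the axis so its reaction then has zero moment arm.
Beam weight: 9.97 × 9.81 = 97.81 N down at 1.995 m → arm 1.995 m, τ = 97.81 × 1.995 = 195.1 N·m clockwise.
Bucket of sand: 20.2 × 9.81 = 198.2 N down at 3.645 m → arm 0.345 m, τ = 198.2 × 0.345 = 68.38 N·m clockwise.
Block: 3.74 × 9.81 = 36.69 N down at 0.67 m → arm 3.32 m, τ = 36.69 × 3.32 = 121.8 N·m clockwise.
Toolbox: 17.6 × 9.81 = 172.7 N down at 2.69 m → arm 1.3 m, τ = 172.7 × 1.3 = 224.5 N·m clockwise.
Crate: 55.3 × 9.81 = 542.5 N down at 2.2 m → arm 1.79 m, τ = 542.5 × 1.79 = 971.1 N·m clockwise.
Net load moment about support A = 1581 N·m clockwise.
Reaction R at support B is upward at 1.11 m, arm 2.88 m → moment R × 2.88 counterclockwise.
For rotational equilibrium, R × 2.88 = 1581, so R = 549 N.

R_B ≈ 549 N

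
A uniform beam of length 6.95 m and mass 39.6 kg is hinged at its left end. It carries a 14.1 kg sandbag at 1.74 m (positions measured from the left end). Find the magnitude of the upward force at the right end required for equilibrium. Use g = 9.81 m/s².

About the left end:
Beam weight: 39.6 × 9.81 = 388.5 N down at 3.475 m → arm 3.475 m, τ = 388.5 × 3.475 = 1350 N·m clockwise.
Sandbag: 14.1 × 9.81 = 138.3 N down at 1.74 m → arm 1.74 m, τ = 138.3 × 1.74 = 240.6 N·m clockwise.
Net moment of the loads = 1591 N·m clockwise.
The upward force F acts at the right end, arm 6.95 m, giving F × 6.95 counterclockwise.
For rotational equilibrium, F × 6.95 = 1591, so F = 1591 / 6.95 = 229 N.

F ≈ 229 N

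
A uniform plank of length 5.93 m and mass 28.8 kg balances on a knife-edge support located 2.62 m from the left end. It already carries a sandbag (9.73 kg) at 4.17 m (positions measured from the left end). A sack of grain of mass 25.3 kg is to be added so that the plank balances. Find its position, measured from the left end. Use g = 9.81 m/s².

About the knife-edge support (at 2.62 m from the left end):
Beam weight: 28.8 × 9.81 = 282.5 N down at 2.965 m → arm 0.345 m, τ = 282.5 × 0.345 = 97.46 N·m clockwise.
Sandbag: 9.73 × 9.81 = 95.45 N down at 4.17 m → arm 1.55 m, τ = 95.45 × 1.55 = 147.9 N·m clockwise.
Net moment of existing loads = 245.4 N·m clockwise.
The sack of grain weighs 25.3 × 9.81 = 248.2 N and must supply an equal counterclockwise moment, so its lever arm about the knife-edge support is 245.4 / 248.2 = 0.989 m.
That puts it at 2.62 − 0.989 = 1.63 m from the left end.

x ≈ 1.63 m from the left end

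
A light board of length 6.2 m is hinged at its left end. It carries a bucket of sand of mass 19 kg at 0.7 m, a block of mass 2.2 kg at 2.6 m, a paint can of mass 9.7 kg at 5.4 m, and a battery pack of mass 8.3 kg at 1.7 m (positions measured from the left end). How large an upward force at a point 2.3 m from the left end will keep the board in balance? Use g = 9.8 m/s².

About the left end:
Bucket of sand: 19 × 9.8 = 186.2 N down at 0.7 m → arm 0.7 m, τ = 186.2 × 0.7 = 130.3 N·m clockwise.
Block: 2.2 × 9.8 = 21.56 N down at 2.6 m → arm 2.6 m, τ = 21.56 × 2.6 = 56.06 N·m clockwise.
Paint can: 9.7 × 9.8 = 95.06 N down at 5.4 m → arm 5.4 m, τ = 95.06 × 5.4 = 513.3 N·m clockwise.
Battery pack: 8.3 × 9.8 = 81.34 N down at 1.7 m → arm 1.7 m, τ = 81.34 × 1.7 = 138.3 N·m clockwise.
Net moment of the loads = 838 N·m clockwise.
The upward force F acts at a point 2.3 m from the left end, arm 2.3 m, giving F × 2.3 counterclockwise.
Στ = 0 ⇒ F × 2.3 = 838 ⇒ F = 838 / 2.3 = 364 N.

F ≈ 364 N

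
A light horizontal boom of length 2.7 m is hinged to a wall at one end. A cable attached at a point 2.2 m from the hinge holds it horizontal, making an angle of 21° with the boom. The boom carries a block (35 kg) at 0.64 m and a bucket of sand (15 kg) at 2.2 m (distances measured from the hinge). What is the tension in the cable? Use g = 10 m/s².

T ≈ 703 N

About the hinge:
Block: 35 × 10 = 350 N down at 0.64 m → arm 0.64 m, τ = 350 × 0.64 = 224 N·m clockwise.
Bucket of sand: 15 × 10 = 150 N down at 2.2 m → arm 2.2 m, τ = 150 × 2.2 = 330 N·m clockwise.
Total clockwise load moment = 554 N·m.
The cable tension T acts at 2.2 m; only its component perpendicular to the boom, T sinθ, produces torque. sin 21° = 0.3584.
Στ = 0 ⇒ T × 2.2 × 0.3584 = 554 ⇒ T = 554 / 0.7885 = 703 N.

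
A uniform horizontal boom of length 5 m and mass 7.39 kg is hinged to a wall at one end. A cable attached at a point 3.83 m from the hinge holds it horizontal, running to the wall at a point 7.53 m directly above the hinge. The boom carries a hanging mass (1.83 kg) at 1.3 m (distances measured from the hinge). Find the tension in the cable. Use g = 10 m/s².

T ≈ 61.1 N

Take moments about the hinge.
Beam weight: 7.39 × 10 = 73.9 N down at 2.5 m → arm 2.5 m, τ = 73.9 × 2.5 = 184.8 N·m clockwise.
Hanging mass: 1.83 × 10 = 18.3 N down at 1.3 m → arm 1.3 m, τ = 18.3 × 1.3 = 23.79 N·m clockwise.
Total clockwise load moment = 208.6 N·m.
The cable tension T acts at 3.83 m; only its component perpendicular to the boom, T sinθ, produces torque. sinθ = h/√(h²+d²) = 7.53/√(7.53²+3.83²) = 0.8913.
For rotational equilibrium, T × 3.83 × 0.8913 = 208.6, so T = 208.6 / 3.414 = 61.1 N.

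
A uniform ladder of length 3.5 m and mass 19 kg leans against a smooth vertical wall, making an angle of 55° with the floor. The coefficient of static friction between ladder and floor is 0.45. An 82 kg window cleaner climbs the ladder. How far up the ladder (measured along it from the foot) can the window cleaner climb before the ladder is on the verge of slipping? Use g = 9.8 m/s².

d ≈ 2.37 m

Take moments about the foot of the ladder.
Ladder weight 19×9.8 = 186.2 N acts at 1.75 m along the ladder; its horizontal arm is 1.75·cos55° = 1.004 m → τ = 186.9 N·m clockwise.
Window cleaner weight 82×9.8 = 803.6 N at distance d → arm d·cos55° → τ = 803.6·d·0.5736 clockwise.
Wall normal N at the top has arm L sinθ = 2.867 m counterclockwise, so Στ = 0 gives N·2.867 = 186.9 + 460.9·d.
ΣFy = 0 ⇒ N_floor = 989.8 N, so the maximum friction is μ_s·N_floor = 0.45×989.8 = 445.4 N. ΣFx = 0 ⇒ N_wall = f, so at the slipping point N = 445.4 N.
Substituting: 445.4×2.867 = 186.9 + 460.9·d ⇒ d = (1277 − 186.9) / 460.9 = 2.37 m.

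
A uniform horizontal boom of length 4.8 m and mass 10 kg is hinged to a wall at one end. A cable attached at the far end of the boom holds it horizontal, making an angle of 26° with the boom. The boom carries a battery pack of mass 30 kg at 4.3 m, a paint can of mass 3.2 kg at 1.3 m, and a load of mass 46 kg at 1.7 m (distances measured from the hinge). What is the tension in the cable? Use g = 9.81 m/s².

T ≈ 1100 N

About the hinge:
Beam weight: 10 × 9.81 = 98.1 N down at 2.4 m → arm 2.4 m, τ = 98.1 × 2.4 = 235.4 N·m clockwise.
Battery pack: 30 × 9.81 = 294.3 N down at 4.3 m → arm 4.3 m, τ = 294.3 × 4.3 = 1265 N·m clockwise.
Paint can: 3.2 × 9.81 = 31.39 N down at 1.3 m → arm 1.3 m, τ = 31.39 × 1.3 = 40.81 N·m clockwise.
Load: 46 × 9.81 = 451.3 N down at 1.7 m → arm 1.7 m, τ = 451.3 × 1.7 = 767.2 N·m clockwise.
Total clockwise load moment = 2308 N·m.
The cable tension T acts at 4.8 m; only its component perpendicular to the boom, T sinθ, produces torque. sin 26° = 0.4384.
Setting net torque to zero: T × 4.8 × 0.4384 = 2308 → T = 2308 / 2.104 = 1100 N.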